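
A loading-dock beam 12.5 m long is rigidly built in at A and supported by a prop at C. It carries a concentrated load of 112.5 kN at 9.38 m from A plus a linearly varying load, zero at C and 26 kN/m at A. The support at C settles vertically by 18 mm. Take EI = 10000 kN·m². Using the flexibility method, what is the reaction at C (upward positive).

Choose R_C as the redundant. The primary structure is the cantilever fixed at A.
Downward deflection at the released point C due to the loads:
  point load 112.5 at a = 9.38: Pa²(3L − a)/(6EI) = 46390/EI
  triangular load, peak 26 at the fixed end: w₀L⁴/(30EI) = 21159/EI
  δ_0 = 67549/EI
Flexibility coefficient — unit upward force at C: δ_{CC} = L³/(3EI) = 651/EI.
With EI = 10000 kN·m²: δ_0 = 6.7549 m and δ_{CC} = 0.065104 m/kN.
Compatibility — the beam at C must follow the support down by 0.018 m: δ_0 − R_C·δ_{CC} = 0.018, so R_C = (6.7549 − 0.018)/0.065104 = 103.5 kN.

R_C = 103.5 kN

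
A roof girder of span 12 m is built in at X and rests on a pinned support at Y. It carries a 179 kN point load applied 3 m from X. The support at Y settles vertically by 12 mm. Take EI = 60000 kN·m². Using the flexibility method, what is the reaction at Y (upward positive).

Remove the prop at Y; the released (primary) structure is a cantilever built in at X.
Deflection at Y on the released cantilever, summing each load's contribution:
  point load 179 at a = 3: Pa²(3L − a)/(6EI) = 8860/EI
Tip deflection under a unit load at Y: L³/(3EI) = 576/EI.
With EI = 60000 kN·m²: δ_0 = 0.14768 m and δ_{YY} = 0.0096 m/kN.
Compatibility — the beam at Y must follow the support down by 0.012 m: δ_0 − R_Y·δ_{YY} = 0.012, so R_Y = (0.14768 − 0.012)/0.0096 = 14.13 kN.

R_Y = 14.13 kN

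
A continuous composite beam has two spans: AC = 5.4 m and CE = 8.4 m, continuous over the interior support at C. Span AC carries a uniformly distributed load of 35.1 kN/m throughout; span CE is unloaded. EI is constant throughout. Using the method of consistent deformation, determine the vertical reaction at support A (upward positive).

R_A = 85.5 kN

Take M_C as the redundant. Released structure: two simple spans AC and CE with a hinge at C.
Rotations at C on the released spans (each span's end-slope, ×1/EI):
  span AC: UDL 35.1: wL³/(24EI) = 230.3/EI
  relative rotation θ_0 = (230.3 + 0)/EI = 230.3/EI
A unit hogging moment at C produces rotation L₁/(3EI) + L₂/(3EI) = 4.6/EI.
Compatibility: M_C·(L₁+L₂)/(3EI) = θ_0, giving M_C = 50.06 kN·m (hogging).
Span AC, ΣM about A with M_C applied at C: R_C^{AC}·5.4 = 511.8 + 50.06, so R_C^{AC} = 104 kN and R_A = 189.5 − 104 = 85.5 kN.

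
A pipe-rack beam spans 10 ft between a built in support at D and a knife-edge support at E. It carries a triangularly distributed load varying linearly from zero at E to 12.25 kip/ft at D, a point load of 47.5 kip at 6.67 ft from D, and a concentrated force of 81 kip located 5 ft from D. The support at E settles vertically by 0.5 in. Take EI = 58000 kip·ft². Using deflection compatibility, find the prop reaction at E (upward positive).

R_E = 54.96 kip

Take the reaction at E as the redundant and release it; the primary structure is a cantilever fixed at D.
Free-end deflection of the primary structure under the applied loading (downward +):
  triangular load, peak 12.25 at the fixed end: w₀L⁴/(30EI) = 4083/EI
  point load 47.5 at a = 6.67: Pa²(3L − a)/(6EI) = 8217/EI
  point load 81 at a = 5: Pa²(3L − a)/(6EI) = 8438/EI
  δ_0 = 20738/EI
Tip deflection under a unit load at E: L³/(3EI) = 333.3/EI.
With EI = 58000 kip·ft²: δ_0 = 0.35755 ft and δ_{EE} = 0.005747 ft/kip.
Compatibility — the beam at E must follow the support down by 0.04167 ft: δ_0 − R_E·δ_{EE} = 0.04167, so R_E = (0.35755 − 0.04167)/0.005747 = 54.96 kip.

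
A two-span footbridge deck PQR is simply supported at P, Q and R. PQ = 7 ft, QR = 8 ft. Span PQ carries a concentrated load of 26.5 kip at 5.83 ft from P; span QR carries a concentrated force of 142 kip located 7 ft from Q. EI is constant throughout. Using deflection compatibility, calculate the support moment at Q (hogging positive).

M_Q = 48.32 kip·ft

Insert a hinge at Q; M_Q is the redundant, and each span becomes simply supported.
Rotations at Q on the released spans (each span's end-slope, ×1/EI):
  span PQ: point load 26.5 at a = 5.83: Pab(L + a)/(6LEI) = 55.22/EI
  span QR: point load 142 at a = 7: Pab(L + b)/(6LEI) = 186.4/EI
  relative rotation θ_0 = (55.22 + 186.4)/EI = 241.6/EI
A unit hogging moment at Q produces rotation L₁/(3EI) + L₂/(3EI) = 5/EI.
Compatibility: M_Q·(L₁+L₂)/(3EI) = θ_0, giving M_Q = 48.32 kip·ft (hogging).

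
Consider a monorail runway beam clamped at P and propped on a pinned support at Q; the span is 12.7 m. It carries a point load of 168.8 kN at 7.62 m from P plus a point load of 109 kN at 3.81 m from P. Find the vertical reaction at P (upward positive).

Take the reaction at Q as the redundant and release it; the primary structure is a cantilever fixed at P.
Downward deflection at the released point Q due to the loads:
  point load 168.8 at a = 7.62: Pa²(3L − a)/(6EI) = 49790/EI
  point load 109 at a = 3.81: Pa²(3L − a)/(6EI) = 9043/EI
  δ_0 = 58833/EI
Flexibility coefficient — unit upward force at Q: δ_{QQ} = L³/(3EI) = 682.8/EI.
The prop prevents deflection at Q: R_Q = δ_0/δ_{QQ} = 58833/682.8 = 86.17 kN.
Vertical equilibrium: R_P = ΣP − R_Q = 277.8 − 86.17 = 191.6 kN.

R_P = 191.6 kN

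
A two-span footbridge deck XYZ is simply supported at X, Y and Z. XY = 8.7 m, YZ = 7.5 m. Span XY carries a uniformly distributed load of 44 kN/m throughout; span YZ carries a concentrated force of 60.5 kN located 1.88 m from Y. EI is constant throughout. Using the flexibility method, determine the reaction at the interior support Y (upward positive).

Take M_Y as the redundant. Released structure: two simple spans XY and YZ with a hinge at Y.
End slopes at the hinge Y, treating each span as simply supported:
  span XY: UDL 44: wL³/(24EI) = 1207/EI
  span YZ: point load 60.5 at a = 1.88: Pab(L + b)/(6LEI) = 186.4/EI
  relative rotation θ_0 = (1207 + 186.4)/EI = 1394/EI
A unit hogging moment at Y produces rotation L₁/(3EI) + L₂/(3EI) = 5.4/EI.
Compatibility: M_Y·(L₁+L₂)/(3EI) = θ_0, giving M_Y = 258.1 kN·m (hogging).
Span XY, ΣM about X with M_Y applied at Y: R_Y^{XY}·8.7 = 1665 + 258.1, so R_Y^{XY} = 221.1 kN and R_X = 382.8 − 221.1 = 161.7 kN.
Span YZ, ΣM about Z: R_Y^{YZ}·7.5 = 340 + 258.1, so R_Y^{YZ} = 79.75 kN and R_Z = 60.5 − 79.75 = -19.25 kN.
R_Y = 221.1 + 79.75 = 300.8 kN.

R_Y = 300.8 kN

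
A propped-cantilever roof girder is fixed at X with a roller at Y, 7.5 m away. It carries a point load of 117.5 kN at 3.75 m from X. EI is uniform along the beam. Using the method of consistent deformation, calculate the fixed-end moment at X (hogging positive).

M_X = 165.2 kN·m

Release the roller at Y. Primary structure: cantilever fixed at X.
Free-end deflection of the primary structure under the applied loading (downward +):
  point load 117.5 at a = 3.75: Pa²(3L − a)/(6EI) = 5164/EI
Flexibility coefficient — unit upward force at Y: δ_{YY} = L³/(3EI) = 140.6/EI.
Compatibility at Y: δ_0 − R_Y·δ_{YY} = 0, so R_Y = 5164/140.6 = 36.72 kN.
Moment equilibrium about X: M_X = Σ(load moments about X) − R_Y·L = 440.6 − 36.72×7.5 = 165.2 kN·m.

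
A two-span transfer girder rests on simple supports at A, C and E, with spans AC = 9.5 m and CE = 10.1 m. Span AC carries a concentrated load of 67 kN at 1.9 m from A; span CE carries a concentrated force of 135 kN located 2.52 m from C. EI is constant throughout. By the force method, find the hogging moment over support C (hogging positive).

Take M_C as the redundant. Released structure: two simple spans AC and CE with a hinge at C.
Rotations at C on the released spans (each span's end-slope, ×1/EI):
  span AC: point load 67 at a = 1.9: Pab(L + a)/(6LEI) = 193.5/EI
  span CE: point load 135 at a = 2.52: Pab(L + b)/(6LEI) = 752.3/EI
  relative rotation θ_0 = (193.5 + 752.3)/EI = 945.8/EI
A unit hogging moment at C produces rotation L₁/(3EI) + L₂/(3EI) = 6.533/EI.
Slope continuity at C: θ_0 = M_C·6.533/EI, so M_C = 945.8/6.533 = 144.8 kN·m (hogging).

M_C = 144.8 kN·m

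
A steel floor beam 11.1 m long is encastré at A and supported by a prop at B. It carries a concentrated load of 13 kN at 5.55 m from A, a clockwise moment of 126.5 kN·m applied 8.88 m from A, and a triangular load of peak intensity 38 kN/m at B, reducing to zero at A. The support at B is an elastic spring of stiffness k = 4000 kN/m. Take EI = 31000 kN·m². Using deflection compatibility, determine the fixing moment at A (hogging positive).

Remove the prop at B; the released (primary) structure is a cantilever built in at A.
Downward deflection at the released point B due to the loads:
  point load 13 at a = 5.55: Pa²(3L − a)/(6EI) = 1852/EI
  clockwise couple 126.5 at a = 8.88: M₀a(2L − a)/(2EI) = 7481/EI
  triangular load, peak 38 at the free end: 11w₀L⁴/(120EI) = 52879/EI
  δ_0 = 62213/EI
Tip deflection under a unit load at B: L³/(3EI) = 455.9/EI.
With EI = 31000 kN·m²: δ_0 = 2.0069 m and δ_{BB} = 0.014706 m/kN.
Compatibility — the spring shortens by R_B/k under the reaction it provides: δ_0 − R_B·δ_{BB} = R_B/k. With 1/k = 0.00025 m/kN, R_B = δ_0 / (δ_{BB} + 1/k) = 2.0069 / (0.014706 + 0.00025) = 134.2 kN.
Moment equilibrium about A: M_A = Σ(load moments about A) − R_B·L = 1759 − 134.2×11.1 = 269.8 kN·m.

M_A = 269.8 kN·m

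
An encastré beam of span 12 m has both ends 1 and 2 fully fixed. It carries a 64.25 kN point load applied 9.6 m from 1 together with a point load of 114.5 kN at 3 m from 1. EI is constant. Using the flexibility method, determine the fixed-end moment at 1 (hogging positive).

M_1 = 217.9 kN·m

Take the two fixed-end moments M_1, M_2 as redundants; the released structure is the simple span 12.
On the primary (simply-supported) span, the end slopes from the loading are:
  at 1: point load 64.25 at a = 9.6: Pab(L + b)/(6LEI) = 296.1/EI
  at 2: point load 64.25 at a = 9.6: Pab(L + a)/(6LEI) = 444.1/EI
  at 1: point load 114.5 at a = 3: Pab(L + b)/(6LEI) = 901.7/EI
  at 2: point load 114.5 at a = 3: Pab(L + a)/(6LEI) = 644.1/EI
  θ_10 = 1198/EI,  θ_20 = 1088/EI
Flexibility coefficients: a unit moment at one end gives L/(3EI) there and L/(6EI) at the far end, so f₁₁ = f₂₂ = 4/EI and f₁₂ = f₂₁ = 2/EI.
Compatibility — zero rotation at each built-in end:
  4 M_1 + 2 M_2 = 1198
  2 M_1 + 4 M_2 = 1088
Solving the pair gives M_1 = 217.9 kN·m and M_2 = 163.1 kN·m (hogging).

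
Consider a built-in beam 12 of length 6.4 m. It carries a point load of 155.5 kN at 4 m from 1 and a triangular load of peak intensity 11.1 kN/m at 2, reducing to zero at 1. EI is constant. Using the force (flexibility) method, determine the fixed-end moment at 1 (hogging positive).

Take the two fixed-end moments M_1, M_2 as redundants; the released structure is the simple span 12.
Simple-span end rotations at 1 and 2 under the given loads:
  at 1: point load 155.5 at a = 4: Pab(L + b)/(6LEI) = 342.1/EI
  at 2: point load 155.5 at a = 4: Pab(L + a)/(6LEI) = 404.3/EI
  at 1: triangular load, peak 11.1: 7w₀L³/(360EI) = 56.58/EI
  at 2: triangular load, peak 11.1: w₀L³/(45EI) = 64.66/EI
  θ_10 = 398.7/EI,  θ_20 = 469/EI
Flexibility coefficients: a unit moment at one end gives L/(3EI) there and L/(6EI) at the far end, so f₁₁ = f₂₂ = 2.133/EI and f₁₂ = f₂₁ = 1.067/EI.
Compatibility — zero rotation at each built-in end:
  2.133 M_1 + 1.067 M_2 = 398.7
  1.067 M_1 + 2.133 M_2 = 469
Solving the pair gives M_1 = 102.6 kN·m and M_2 = 168.5 kN·m (hogging).

M_1 = 102.6 kN·m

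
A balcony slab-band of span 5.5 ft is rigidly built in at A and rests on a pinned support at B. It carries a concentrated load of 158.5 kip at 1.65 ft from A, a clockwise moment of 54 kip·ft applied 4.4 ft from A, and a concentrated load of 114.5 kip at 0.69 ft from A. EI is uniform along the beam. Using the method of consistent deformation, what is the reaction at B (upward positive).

R_B = 35.99 kip

Release the roller at B. Primary structure: cantilever fixed at A.
Deflection at B on the released cantilever, summing each load's contribution:
  point load 158.5 at a = 1.65: Pa²(3L − a)/(6EI) = 1068/EI
  clockwise couple 54 at a = 4.4: M₀a(2L − a)/(2EI) = 784.1/EI
  point load 114.5 at a = 0.69: Pa²(3L − a)/(6EI) = 143.6/EI
  δ_0 = 1996/EI
Flexibility coefficient — unit upward force at B: δ_{BB} = L³/(3EI) = 55.46/EI.
The prop prevents deflection at B: R_B = δ_0/δ_{BB} = 1996/55.46 = 35.99 kip.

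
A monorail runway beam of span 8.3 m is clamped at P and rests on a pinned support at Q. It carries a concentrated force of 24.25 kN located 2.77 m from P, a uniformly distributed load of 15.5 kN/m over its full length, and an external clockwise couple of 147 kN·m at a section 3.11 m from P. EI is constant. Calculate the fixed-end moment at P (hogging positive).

Release the roller at Q. Primary structure: cantilever fixed at P.
Primary-structure tip deflection at Q by superposition:
  point load 24.25 at a = 2.77: Pa²(3L − a)/(6EI) = 686.3/EI
  UDL 15.5: wL⁴/(8EI) = 9195/EI
  clockwise couple 147 at a = 3.11: M₀a(2L − a)/(2EI) = 3084/EI
  δ_0 = 12965/EI
Tip deflection under a unit load at Q: L³/(3EI) = 190.6/EI.
Compatibility at Q: δ_0 − R_Q·δ_{QQ} = 0, so R_Q = 12965/190.6 = 68.02 kN.
Moment equilibrium about P: M_P = Σ(load moments about P) − R_Q·L = 748.1 − 68.02×8.3 = 183.5 kN·m.

M_P = 183.5 kN·m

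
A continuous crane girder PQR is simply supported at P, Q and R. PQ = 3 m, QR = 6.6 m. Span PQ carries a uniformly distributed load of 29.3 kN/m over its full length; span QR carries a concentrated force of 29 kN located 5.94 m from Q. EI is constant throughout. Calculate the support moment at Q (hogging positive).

Take M_Q as the redundant. Released structure: two simple spans PQ and QR with a hinge at Q.
Rotations at Q on the released spans (each span's end-slope, ×1/EI):
  span PQ: UDL 29.3: wL³/(24EI) = 32.96/EI
  span QR: point load 29 at a = 5.94: Pab(L + b)/(6LEI) = 20.84/EI
  relative rotation θ_0 = (32.96 + 20.84)/EI = 53.81/EI
A unit hogging moment at Q produces rotation L₁/(3EI) + L₂/(3EI) = 3.2/EI.
Slope continuity at Q: θ_0 = M_Q·3.2/EI, so M_Q = 53.81/3.2 = 16.81 kN·m (hogging).

M_Q = 16.81 kN·m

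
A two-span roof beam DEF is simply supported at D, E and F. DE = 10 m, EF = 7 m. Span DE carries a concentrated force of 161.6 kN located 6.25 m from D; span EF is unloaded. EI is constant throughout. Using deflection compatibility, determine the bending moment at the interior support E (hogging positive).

Release continuity at E by inserting a hinge; the redundant is the internal moment M_E. The primary structure is two simply-supported spans DE and EF.
End slopes at the hinge E, treating each span as simply supported:
  span DE: point load 161.6 at a = 6.25: Pab(L + a)/(6LEI) = 1026/EI
  relative rotation θ_0 = (1026 + 0)/EI = 1026/EI
A unit hogging moment at E produces rotation L₁/(3EI) + L₂/(3EI) = 5.667/EI.
Compatibility: M_E·(L₁+L₂)/(3EI) = θ_0, giving M_E = 181 kN·m (hogging).

M_E = 181 kN·m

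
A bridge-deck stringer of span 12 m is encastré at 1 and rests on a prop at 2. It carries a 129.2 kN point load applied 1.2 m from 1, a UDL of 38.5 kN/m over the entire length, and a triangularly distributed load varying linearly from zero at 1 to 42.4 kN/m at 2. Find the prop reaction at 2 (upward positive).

Choose R_2 as the redundant. The primary structure is the cantilever fixed at 1.
Deflection at 2 on the released cantilever, summing each load's contribution:
  point load 129.2 at a = 1.2: Pa²(3L − a)/(6EI) = 1079/EI
  UDL 38.5: wL⁴/(8EI) = 99792/EI
  triangular load, peak 42.4 at the free end: 11w₀L⁴/(120EI) = 80594/EI
  δ_0 = 181465/EI
Flexibility coefficient — unit upward force at 2: δ_{22} = L³/(3EI) = 576/EI.
Compatibility at 2: δ_0 − R_2·δ_{22} = 0, so R_2 = 181465/576 = 315 kN.

R_2 = 315 kN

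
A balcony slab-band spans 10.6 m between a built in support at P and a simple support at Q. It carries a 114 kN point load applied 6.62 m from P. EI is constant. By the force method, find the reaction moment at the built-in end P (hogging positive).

Release the roller at Q. Primary structure: cantilever fixed at P.
Downward deflection at the released point Q due to the loads:
  point load 114 at a = 6.62: Pa²(3L − a)/(6EI) = 20966/EI
Flexibility coefficient — unit upward force at Q: δ_{QQ} = L³/(3EI) = 397/EI.
The prop prevents deflection at Q: R_Q = δ_0/δ_{QQ} = 20966/397 = 52.81 kN.
Moment equilibrium about P: M_P = Σ(load moments about P) − R_Q·L = 754.7 − 52.81×10.6 = 194.9 kN·m.

M_P = 194.9 kN·m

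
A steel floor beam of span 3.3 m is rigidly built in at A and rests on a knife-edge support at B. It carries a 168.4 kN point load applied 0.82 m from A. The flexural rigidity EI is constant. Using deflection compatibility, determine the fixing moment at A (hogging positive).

Remove the prop at B; the released (primary) structure is a cantilever built in at A.
Free-end deflection of the primary structure under the applied loading (downward +):
  point load 168.4 at a = 0.82: Pa²(3L − a)/(6EI) = 171.4/EI
Tip deflection under a unit load at B: L³/(3EI) = 11.98/EI.
The prop prevents deflection at B: R_B = δ_0/δ_{BB} = 171.4/11.98 = 14.3 kN.
Moment equilibrium about A: M_A = Σ(load moments about A) − R_B·L = 138.1 − 14.3×3.3 = 90.88 kN·m.

M_A = 90.88 kN·m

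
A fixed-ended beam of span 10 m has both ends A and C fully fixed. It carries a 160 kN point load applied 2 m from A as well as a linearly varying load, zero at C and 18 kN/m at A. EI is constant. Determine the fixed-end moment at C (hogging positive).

Take the two fixed-end moments M_A, M_C as redundants; the released structure is the simple span AC.
End rotations of the released simple span under the applied load (×1/EI):
  at A: point load 160 at a = 2: Pab(L + b)/(6LEI) = 768/EI
  at C: point load 160 at a = 2: Pab(L + a)/(6LEI) = 512/EI
  at A: triangular load, peak 18: w₀L³/(45EI) = 400/EI
  at C: triangular load, peak 18: 7w₀L³/(360EI) = 350/EI
  θ_A0 = 1168/EI,  θ_C0 = 862/EI
Flexibility coefficients: a unit moment at one end gives L/(3EI) there and L/(6EI) at the far end, so f₁₁ = f₂₂ = 3.333/EI and f₁₂ = f₂₁ = 1.667/EI.
Compatibility — zero rotation at each built-in end:
  3.333 M_A + 1.667 M_C = 1168
  1.667 M_A + 3.333 M_C = 862
Solving the pair gives M_A = 294.8 kN·m and M_C = 111.2 kN·m (hogging).

M_C = 111.2 kN·m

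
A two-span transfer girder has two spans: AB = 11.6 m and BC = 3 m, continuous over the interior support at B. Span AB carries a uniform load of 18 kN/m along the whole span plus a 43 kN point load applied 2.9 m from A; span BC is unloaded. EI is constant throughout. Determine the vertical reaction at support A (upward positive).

Insert a hinge at B; M_B is the redundant, and each span becomes simply supported.
End slopes at the hinge B, treating each span as simply supported:
  span AB: UDL 18: wL³/(24EI) = 1171/EI
  span AB: point load 43 at a = 2.9: Pab(L + a)/(6LEI) = 226/EI
  relative rotation θ_0 = (1397 + 0)/EI = 1397/EI
A unit hogging moment at B produces rotation L₁/(3EI) + L₂/(3EI) = 4.867/EI.
Slope continuity at B: θ_0 = M_B·4.867/EI, so M_B = 1397/4.867 = 287 kN·m (hogging).
Span AB, ΣM about A with M_B applied at B: R_B^{AB}·11.6 = 1336 + 287, so R_B^{AB} = 139.9 kN and R_A = 251.8 − 139.9 = 111.9 kN.

R_A = 111.9 kN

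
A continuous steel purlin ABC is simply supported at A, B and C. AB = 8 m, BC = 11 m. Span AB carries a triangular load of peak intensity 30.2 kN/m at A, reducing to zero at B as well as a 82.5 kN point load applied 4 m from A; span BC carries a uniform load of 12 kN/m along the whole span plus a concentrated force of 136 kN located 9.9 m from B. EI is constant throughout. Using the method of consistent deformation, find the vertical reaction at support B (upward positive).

R_B = 214.6 kN

Insert a hinge at B; M_B is the redundant, and each span becomes simply supported.
Discontinuity in slope at B on the released structure — sum the simple-span end rotations:
  span AB: triangular load, peak 30.2: 7w₀L³/(360EI) = 300.7/EI
  span AB: point load 82.5 at a = 4: Pab(L + a)/(6LEI) = 330/EI
  span BC: UDL 12: wL³/(24EI) = 665.5/EI
  span BC: point load 136 at a = 9.9: Pab(L + b)/(6LEI) = 271.5/EI
  relative rotation θ_0 = (630.7 + 937)/EI = 1568/EI
A unit hogging moment at B produces rotation L₁/(3EI) + L₂/(3EI) = 6.333/EI.
Compatibility: M_B·(L₁+L₂)/(3EI) = θ_0, giving M_B = 247.5 kN·m (hogging).
Span AB, ΣM about A with M_B applied at B: R_B^{AB}·8 = 652.1 + 247.5, so R_B^{AB} = 112.5 kN and R_A = 203.3 − 112.5 = 90.84 kN.
Span BC, ΣM about C: R_B^{BC}·11 = 875.6 + 247.5, so R_B^{BC} = 102.1 kN and R_C = 268 − 102.1 = 165.9 kN.
R_B = 112.5 + 102.1 = 214.6 kN.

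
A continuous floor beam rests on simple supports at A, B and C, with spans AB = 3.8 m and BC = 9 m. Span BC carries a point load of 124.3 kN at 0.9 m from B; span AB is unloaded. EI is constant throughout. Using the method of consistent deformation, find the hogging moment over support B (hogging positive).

M_B = 67.25 kN·m

Take M_B as the redundant. Released structure: two simple spans AB and BC with a hinge at B.
End slopes at the hinge B, treating each span as simply supported:
  span BC: point load 124.3 at a = 0.9: Pab(L + b)/(6LEI) = 286.9/EI
  relative rotation θ_0 = (0 + 286.9)/EI = 286.9/EI
A unit hogging moment at B produces rotation L₁/(3EI) + L₂/(3EI) = 4.267/EI.
Slope continuity at B: θ_0 = M_B·4.267/EI, so M_B = 286.9/4.267 = 67.25 kN·m (hogging).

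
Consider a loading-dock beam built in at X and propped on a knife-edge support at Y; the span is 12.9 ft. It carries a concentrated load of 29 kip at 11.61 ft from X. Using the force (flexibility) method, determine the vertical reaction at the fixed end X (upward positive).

R_X = 4.335 kip

Choose R_Y as the redundant. The primary structure is the cantilever fixed at X.
Primary-structure tip deflection at Y by superposition:
  point load 29 at a = 11.61: Pa²(3L − a)/(6EI) = 17649/EI
Tip deflection under a unit load at Y: L³/(3EI) = 715.6/EI.
Compatibility at Y: δ_0 − R_Y·δ_{YY} = 0, so R_Y = 17649/715.6 = 24.66 kip.
Vertical equilibrium: R_X = ΣP − R_Y = 29 − 24.66 = 4.335 kip.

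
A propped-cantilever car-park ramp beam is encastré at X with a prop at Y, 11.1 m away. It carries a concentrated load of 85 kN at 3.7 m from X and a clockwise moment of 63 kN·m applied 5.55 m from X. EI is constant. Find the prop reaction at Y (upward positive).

Choose R_Y as the redundant. The primary structure is the cantilever fixed at X.
Downward deflection at the released point Y due to the loads:
  point load 85 at a = 3.7: Pa²(3L − a)/(6EI) = 5741/EI
  clockwise couple 63 at a = 5.55: M₀a(2L − a)/(2EI) = 2911/EI
  δ_0 = 8652/EI
Tip deflection under a unit load at Y: L³/(3EI) = 455.9/EI.
Compatibility at Y: δ_0 − R_Y·δ_{YY} = 0, so R_Y = 8652/455.9 = 18.98 kN.

R_Y = 18.98 kN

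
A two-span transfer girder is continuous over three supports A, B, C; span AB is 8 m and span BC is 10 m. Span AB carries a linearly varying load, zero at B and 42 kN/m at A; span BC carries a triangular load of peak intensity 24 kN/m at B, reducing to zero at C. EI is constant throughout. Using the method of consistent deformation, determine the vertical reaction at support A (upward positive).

R_A = 92.18 kN

Take M_B as the redundant. Released structure: two simple spans AB and BC with a hinge at B.
Discontinuity in slope at B on the released structure — sum the simple-span end rotations:
  span AB: triangular load, peak 42: 7w₀L³/(360EI) = 418.1/EI
  span BC: triangular load, peak 24: w₀L³/(45EI) = 533.3/EI
  relative rotation θ_0 = (418.1 + 533.3)/EI = 951.5/EI
A unit hogging moment at B produces rotation L₁/(3EI) + L₂/(3EI) = 6/EI.
Slope continuity at B: θ_0 = M_B·6/EI, so M_B = 951.5/6 = 158.6 kN·m (hogging).
Span AB, ΣM about A with M_B applied at B: R_B^{AB}·8 = 448 + 158.6, so R_B^{AB} = 75.82 kN and R_A = 168 − 75.82 = 92.18 kN.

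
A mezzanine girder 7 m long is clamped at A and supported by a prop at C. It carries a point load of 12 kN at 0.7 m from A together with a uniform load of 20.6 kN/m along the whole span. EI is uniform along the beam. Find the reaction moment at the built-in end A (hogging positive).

M_A = 133.4 kN·m

Take the reaction at C as the redundant and release it; the primary structure is a cantilever fixed at A.
Downward deflection at the released point C due to the loads:
  point load 12 at a = 0.7: Pa²(3L − a)/(6EI) = 19.89/EI
  UDL 20.6: wL⁴/(8EI) = 6183/EI
  δ_0 = 6202/EI
Flexibility coefficient — unit upward force at C: δ_{CC} = L³/(3EI) = 114.3/EI.
The prop prevents deflection at C: R_C = δ_0/δ_{CC} = 6202/114.3 = 54.25 kN.
Moment equilibrium about A: M_A = Σ(load moments about A) − R_C·L = 513.1 − 54.25×7 = 133.4 kN·m.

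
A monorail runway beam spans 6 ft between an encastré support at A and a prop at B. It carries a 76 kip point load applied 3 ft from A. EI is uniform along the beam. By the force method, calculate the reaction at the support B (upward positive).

Choose R_B as the redundant. The primary structure is the cantilever fixed at A.
Downward deflection at the released point B due to the loads:
  point load 76 at a = 3: Pa²(3L − a)/(6EI) = 1710/EI
Flexibility coefficient — unit upward force at B: δ_{BB} = L³/(3EI) = 72/EI.
Compatibility at B: δ_0 − R_B·δ_{BB} = 0, so R_B = 1710/72 = 23.75 kip.

R_B = 23.75 kip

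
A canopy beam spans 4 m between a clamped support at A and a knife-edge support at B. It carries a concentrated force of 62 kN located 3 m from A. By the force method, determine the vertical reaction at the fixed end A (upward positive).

Remove the prop at B; the released (primary) structure is a cantilever built in at A.
Downward deflection at the released point B due to the loads:
  point load 62 at a = 3: Pa²(3L − a)/(6EI) = 837/EI
Flexibility coefficient — unit upward force at B: δ_{BB} = L³/(3EI) = 21.33/EI.
The prop prevents deflection at B: R_B = δ_0/δ_{BB} = 837/21.33 = 39.23 kN.
Vertical equilibrium: R_A = ΣP − R_B = 62 − 39.23 = 22.77 kN.

R_A = 22.77 kN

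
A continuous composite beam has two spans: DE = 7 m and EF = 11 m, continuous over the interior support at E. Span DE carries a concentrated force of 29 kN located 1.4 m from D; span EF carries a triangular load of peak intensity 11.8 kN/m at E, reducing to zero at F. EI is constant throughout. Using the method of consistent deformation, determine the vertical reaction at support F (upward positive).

Release continuity at E by inserting a hinge; the redundant is the internal moment M_E. The primary structure is two simply-supported spans DE and EF.
Rotations at E on the released spans (each span's end-slope, ×1/EI):
  span DE: point load 29 at a = 1.4: Pab(L + a)/(6LEI) = 45.47/EI
  span EF: triangular load, peak 11.8: w₀L³/(45EI) = 349/EI
  relative rotation θ_0 = (45.47 + 349)/EI = 394.5/EI
A unit hogging moment at E produces rotation L₁/(3EI) + L₂/(3EI) = 6/EI.
Compatibility: M_E·(L₁+L₂)/(3EI) = θ_0, giving M_E = 65.75 kN·m (hogging).
Span EF, ΣM about F: R_E^{EF}·11 = 475.9 + 65.75, so R_E^{EF} = 49.24 kN and R_F = 64.9 − 49.24 = 15.66 kN.

R_F = 15.66 kN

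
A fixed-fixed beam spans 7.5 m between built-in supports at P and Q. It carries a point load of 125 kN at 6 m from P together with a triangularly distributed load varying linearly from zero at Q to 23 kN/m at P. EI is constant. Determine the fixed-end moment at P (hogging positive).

M_P = 94.69 kN·m

Release both end moments; the primary structure is a simply-supported span PQ with redundants M_P and M_Q.
Simple-span end rotations at P and Q under the given loads:
  at P: point load 125 at a = 6: Pab(L + b)/(6LEI) = 225/EI
  at Q: point load 125 at a = 6: Pab(L + a)/(6LEI) = 337.5/EI
  at P: triangular load, peak 23: w₀L³/(45EI) = 215.6/EI
  at Q: triangular load, peak 23: 7w₀L³/(360EI) = 188.7/EI
  θ_P0 = 440.6/EI,  θ_Q0 = 526.2/EI
Flexibility coefficients: a unit moment at one end gives L/(3EI) there and L/(6EI) at the far end, so f₁₁ = f₂₂ = 2.5/EI and f₁₂ = f₂₁ = 1.25/EI.
Compatibility — zero rotation at each built-in end:
  2.5 M_P + 1.25 M_Q = 440.6
  1.25 M_P + 2.5 M_Q = 526.2
Solving the pair gives M_P = 94.69 kN·m and M_Q = 163.1 kN·m (hogging).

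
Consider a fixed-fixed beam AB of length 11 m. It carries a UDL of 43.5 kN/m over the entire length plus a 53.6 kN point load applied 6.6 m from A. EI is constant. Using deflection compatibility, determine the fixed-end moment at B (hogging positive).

Take the two fixed-end moments M_A, M_B as redundants; the released structure is the simple span AB.
On the primary (simply-supported) span, the end slopes from the loading are:
  at A: UDL 43.5: wL³/(24EI) = 2412/EI
  at B: UDL 43.5: wL³/(24EI) = 2412/EI
  at A: point load 53.6 at a = 6.6: Pab(L + b)/(6LEI) = 363.2/EI
  at B: point load 53.6 at a = 6.6: Pab(L + a)/(6LEI) = 415.1/EI
  θ_A0 = 2776/EI,  θ_B0 = 2828/EI
Flexibility coefficients: a unit moment at one end gives L/(3EI) there and L/(6EI) at the far end, so f₁₁ = f₂₂ = 3.667/EI and f₁₂ = f₂₁ = 1.833/EI.
Compatibility — zero rotation at each built-in end:
  3.667 M_A + 1.833 M_B = 2776
  1.833 M_A + 3.667 M_B = 2828
Solving the pair gives M_A = 495.2 kN·m and M_B = 523.5 kN·m (hogging).

M_B = 523.5 kN·m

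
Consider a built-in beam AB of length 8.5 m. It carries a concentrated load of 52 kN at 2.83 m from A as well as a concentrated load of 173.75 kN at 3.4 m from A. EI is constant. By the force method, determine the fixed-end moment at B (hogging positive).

Take the two fixed-end moments M_A, M_B as redundants; the released structure is the simple span AB.
On the primary (simply-supported) span, the end slopes from the loading are:
  at A: point load 52 at a = 2.83: Pab(L + b)/(6LEI) = 231.8/EI
  at B: point load 52 at a = 2.83: Pab(L + a)/(6LEI) = 185.4/EI
  at A: point load 173.75 at a = 3.4: Pab(L + b)/(6LEI) = 803.4/EI
  at B: point load 173.75 at a = 3.4: Pab(L + a)/(6LEI) = 703/EI
  θ_A0 = 1035/EI,  θ_B0 = 888.4/EI
Flexibility coefficients: a unit moment at one end gives L/(3EI) there and L/(6EI) at the far end, so f₁₁ = f₂₂ = 2.833/EI and f₁₂ = f₂₁ = 1.417/EI.
Compatibility — zero rotation at each built-in end:
  2.833 M_A + 1.417 M_B = 1035
  1.417 M_A + 2.833 M_B = 888.4
Solving the pair gives M_A = 278.2 kN·m and M_B = 174.5 kN·m (hogging).

M_B = 174.5 kN·m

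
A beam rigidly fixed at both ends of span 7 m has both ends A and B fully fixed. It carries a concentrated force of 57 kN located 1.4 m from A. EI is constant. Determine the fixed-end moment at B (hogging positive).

Take the two fixed-end moments M_A, M_B as redundants; the released structure is the simple span AB.
End rotations of the released simple span under the applied load (×1/EI):
  at A: point load 57 at a = 1.4: Pab(L + b)/(6LEI) = 134.1/EI
  at B: point load 57 at a = 1.4: Pab(L + a)/(6LEI) = 89.38/EI
  θ_A0 = 134.1/EI,  θ_B0 = 89.38/EI
Flexibility coefficients: a unit moment at one end gives L/(3EI) there and L/(6EI) at the far end, so f₁₁ = f₂₂ = 2.333/EI and f₁₂ = f₂₁ = 1.167/EI.
Compatibility — zero rotation at each built-in end:
  2.333 M_A + 1.167 M_B = 134.1
  1.167 M_A + 2.333 M_B = 89.38
Solving the pair gives M_A = 51.07 kN·m and M_B = 12.77 kN·m (hogging).

M_B = 12.77 kN·m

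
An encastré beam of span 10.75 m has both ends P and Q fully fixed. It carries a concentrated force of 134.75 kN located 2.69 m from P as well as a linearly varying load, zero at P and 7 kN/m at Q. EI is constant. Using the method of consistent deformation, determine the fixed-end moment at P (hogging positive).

M_P = 230.7 kN·m

Release both end moments; the primary structure is a simply-supported span PQ with redundants M_P and M_Q.
Simple-span end rotations at P and Q under the given loads:
  at P: point load 134.75 at a = 2.69: Pab(L + b)/(6LEI) = 852/EI
  at Q: point load 134.75 at a = 2.69: Pab(L + a)/(6LEI) = 608.8/EI
  at P: triangular load, peak 7: 7w₀L³/(360EI) = 169.1/EI
  at Q: triangular load, peak 7: w₀L³/(45EI) = 193.2/EI
  θ_P0 = 1021/EI,  θ_Q0 = 802/EI
Flexibility coefficients: a unit moment at one end gives L/(3EI) there and L/(6EI) at the far end, so f₁₁ = f₂₂ = 3.583/EI and f₁₂ = f₂₁ = 1.792/EI.
Compatibility — zero rotation at each built-in end:
  3.583 M_P + 1.792 M_Q = 1021
  1.792 M_P + 3.583 M_Q = 802
Solving the pair gives M_P = 230.7 kN·m and M_Q = 108.5 kN·m (hogging).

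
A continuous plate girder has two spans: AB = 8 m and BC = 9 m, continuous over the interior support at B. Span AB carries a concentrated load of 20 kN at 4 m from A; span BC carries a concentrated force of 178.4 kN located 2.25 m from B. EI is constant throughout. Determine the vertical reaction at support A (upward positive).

R_A = -9.197 kN

Insert a hinge at B; M_B is the redundant, and each span becomes simply supported.
End slopes at the hinge B, treating each span as simply supported:
  span AB: point load 20 at a = 4: Pab(L + a)/(6LEI) = 80/EI
  span BC: point load 178.4 at a = 2.25: Pab(L + b)/(6LEI) = 790.3/EI
  relative rotation θ_0 = (80 + 790.3)/EI = 870.3/EI
A unit hogging moment at B produces rotation L₁/(3EI) + L₂/(3EI) = 5.667/EI.
Slope continuity at B: θ_0 = M_B·5.667/EI, so M_B = 870.3/5.667 = 153.6 kN·m (hogging).
Span AB, ΣM about A with M_B applied at B: R_B^{AB}·8 = 80 + 153.6, so R_B^{AB} = 29.2 kN and R_A = 20 − 29.2 = -9.197 kN.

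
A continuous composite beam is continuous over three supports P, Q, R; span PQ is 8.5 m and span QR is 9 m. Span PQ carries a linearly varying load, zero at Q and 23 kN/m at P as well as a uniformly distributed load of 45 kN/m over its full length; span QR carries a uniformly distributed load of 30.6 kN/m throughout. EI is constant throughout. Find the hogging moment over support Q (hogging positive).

Release continuity at Q by inserting a hinge; the redundant is the internal moment M_Q. The primary structure is two simply-supported spans PQ and QR.
Rotations at Q on the released spans (each span's end-slope, ×1/EI):
  span PQ: triangular load, peak 23: 7w₀L³/(360EI) = 274.7/EI
  span PQ: UDL 45: wL³/(24EI) = 1151/EI
  span QR: UDL 30.6: wL³/(24EI) = 929.5/EI
  relative rotation θ_0 = (1426 + 929.5)/EI = 2356/EI
A unit hogging moment at Q produces rotation L₁/(3EI) + L₂/(3EI) = 5.833/EI.
Compatibility: M_Q·(L₁+L₂)/(3EI) = θ_0, giving M_Q = 403.8 kN·m (hogging).

M_Q = 403.8 kN·m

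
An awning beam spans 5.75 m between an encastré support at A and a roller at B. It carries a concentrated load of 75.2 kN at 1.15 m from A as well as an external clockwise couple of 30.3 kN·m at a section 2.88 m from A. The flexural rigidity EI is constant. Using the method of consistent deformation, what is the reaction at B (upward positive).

Remove the prop at B; the released (primary) structure is a cantilever built in at A.
Free-end deflection of the primary structure under the applied loading (downward +):
  point load 75.2 at a = 1.15: Pa²(3L − a)/(6EI) = 266.9/EI
  clockwise couple 30.3 at a = 2.88: M₀a(2L − a)/(2EI) = 376.1/EI
  δ_0 = 643/EI
Flexibility coefficient — unit upward force at B: δ_{BB} = L³/(3EI) = 63.37/EI.
The prop prevents deflection at B: R_B = δ_0/δ_{BB} = 643/63.37 = 10.15 kN.

R_B = 10.15 kN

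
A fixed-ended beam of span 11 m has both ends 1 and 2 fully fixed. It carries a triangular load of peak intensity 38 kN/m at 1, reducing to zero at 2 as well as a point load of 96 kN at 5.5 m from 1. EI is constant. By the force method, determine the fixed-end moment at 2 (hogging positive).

Release both end moments; the primary structure is a simply-supported span 12 with redundants M_1 and M_2.
Simple-span end rotations at 1 and 2 under the given loads:
  at 1: triangular load, peak 38: w₀L³/(45EI) = 1124/EI
  at 2: triangular load, peak 38: 7w₀L³/(360EI) = 983.5/EI
  at 1: point load 96 at a = 5.5: Pab(L + b)/(6LEI) = 726/EI
  at 2: point load 96 at a = 5.5: Pab(L + a)/(6LEI) = 726/EI
  θ_10 = 1850/EI,  θ_20 = 1709/EI
Flexibility coefficients: a unit moment at one end gives L/(3EI) there and L/(6EI) at the far end, so f₁₁ = f₂₂ = 3.667/EI and f₁₂ = f₂₁ = 1.833/EI.
Compatibility — zero rotation at each built-in end:
  3.667 M_1 + 1.833 M_2 = 1850
  1.833 M_1 + 3.667 M_2 = 1709
Solving the pair gives M_1 = 361.9 kN·m and M_2 = 285.3 kN·m (hogging).

M_2 = 285.3 kN·m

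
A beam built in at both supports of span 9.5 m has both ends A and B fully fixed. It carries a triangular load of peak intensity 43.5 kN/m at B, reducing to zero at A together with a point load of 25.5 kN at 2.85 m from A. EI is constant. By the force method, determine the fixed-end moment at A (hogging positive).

M_A = 166.5 kN·m

Take the two fixed-end moments M_A, M_B as redundants; the released structure is the simple span AB.
Simple-span end rotations at A and B under the given loads:
  at A: triangular load, peak 43.5: 7w₀L³/(360EI) = 725.2/EI
  at B: triangular load, peak 43.5: w₀L³/(45EI) = 828.8/EI
  at A: point load 25.5 at a = 2.85: Pab(L + b)/(6LEI) = 136.9/EI
  at B: point load 25.5 at a = 2.85: Pab(L + a)/(6LEI) = 104.7/EI
  θ_A0 = 862.1/EI,  θ_B0 = 933.5/EI
Flexibility coefficients: a unit moment at one end gives L/(3EI) there and L/(6EI) at the far end, so f₁₁ = f₂₂ = 3.167/EI and f₁₂ = f₂₁ = 1.583/EI.
Compatibility — zero rotation at each built-in end:
  3.167 M_A + 1.583 M_B = 862.1
  1.583 M_A + 3.167 M_B = 933.5
Solving the pair gives M_A = 166.5 kN·m and M_B = 211.6 kN·m (hogging).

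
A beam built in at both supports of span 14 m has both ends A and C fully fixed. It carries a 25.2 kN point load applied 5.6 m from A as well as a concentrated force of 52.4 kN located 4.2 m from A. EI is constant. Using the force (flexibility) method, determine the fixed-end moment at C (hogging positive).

Take the two fixed-end moments M_A, M_C as redundants; the released structure is the simple span AC.
Simple-span end rotations at A and C under the given loads:
  at A: point load 25.2 at a = 5.6: Pab(L + b)/(6LEI) = 316.1/EI
  at C: point load 25.2 at a = 5.6: Pab(L + a)/(6LEI) = 276.6/EI
  at A: point load 52.4 at a = 4.2: Pab(L + b)/(6LEI) = 611.1/EI
  at C: point load 52.4 at a = 4.2: Pab(L + a)/(6LEI) = 467.3/EI
  θ_A0 = 927.2/EI,  θ_C0 = 743.9/EI
Flexibility coefficients: a unit moment at one end gives L/(3EI) there and L/(6EI) at the far end, so f₁₁ = f₂₂ = 4.667/EI and f₁₂ = f₂₁ = 2.333/EI.
Compatibility — zero rotation at each built-in end:
  4.667 M_A + 2.333 M_C = 927.2
  2.333 M_A + 4.667 M_C = 743.9
Solving the pair gives M_A = 158.6 kN·m and M_C = 80.09 kN·m (hogging).

M_C = 80.09 kN·m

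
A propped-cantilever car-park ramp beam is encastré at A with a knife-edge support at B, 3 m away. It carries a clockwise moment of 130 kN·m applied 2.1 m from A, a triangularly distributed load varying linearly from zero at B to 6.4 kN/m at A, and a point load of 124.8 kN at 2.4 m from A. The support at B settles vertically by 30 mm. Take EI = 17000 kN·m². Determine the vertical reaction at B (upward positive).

R_B = 92.26 kN

Take the reaction at B as the redundant and release it; the primary structure is a cantilever fixed at A.
Downward deflection at the released point B due to the loads:
  clockwise couple 130 at a = 2.1: M₀a(2L − a)/(2EI) = 532.4/EI
  triangular load, peak 6.4 at the fixed end: w₀L⁴/(30EI) = 17.28/EI
  point load 124.8 at a = 2.4: Pa²(3L − a)/(6EI) = 790.7/EI
  δ_0 = 1340/EI
Flexibility coefficient — unit upward force at B: δ_{BB} = L³/(3EI) = 9/EI.
With EI = 17000 kN·m²: δ_0 = 0.078845 m and δ_{BB} = 0.000529 m/kN.
Compatibility — the beam at B must follow the support down by 0.03 m: δ_0 − R_B·δ_{BB} = 0.03, so R_B = (0.078845 − 0.03)/0.000529 = 92.26 kN.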